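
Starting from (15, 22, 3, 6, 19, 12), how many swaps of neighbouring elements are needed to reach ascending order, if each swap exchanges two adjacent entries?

8 adjacent swaps

Each adjacent swap fixes exactly one inversion, so the minimum swap count equals the number of inversions.
Count inversions — for each element, later elements that are smaller:
15: 3, 6, 12 → 3
22: 3, 6, 19, 12 → 4
3: none → 0
6: none → 0
19: 12 → 1
12: none → 0
Total inversions: 3 + 4 + 0 + 0 + 1 + 0 = 8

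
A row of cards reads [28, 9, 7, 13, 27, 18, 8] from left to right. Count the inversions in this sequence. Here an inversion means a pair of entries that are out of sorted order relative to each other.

Inversions: 12

Sweep left to right; for each value list the smaller values that follow it:
28: 6
9: 2
7: 0
13: 1
27: 2
18: 1
8: 0
Sum: 6 + 2 + 0 + 1 + 2 + 1 + 0 = 12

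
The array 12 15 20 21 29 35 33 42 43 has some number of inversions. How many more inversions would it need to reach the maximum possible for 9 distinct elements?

Maximum inversions for 9 distinct elements is C(9, 2) = 9·8/2 = 36.
Current inversions — for each element, count later smaller elements:
12: 0
15: 0
20: 0
21: 0
29: 0
35: 1
33: 0
42: 0
43: 0
Current total: 0 + 0 + 0 + 0 + 0 + 1 + 0 + 0 + 0 = 1
Shortfall: 36 − 1 = 35

35 inversions short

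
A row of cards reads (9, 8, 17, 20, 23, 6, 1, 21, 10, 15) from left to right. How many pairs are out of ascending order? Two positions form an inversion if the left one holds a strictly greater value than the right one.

Inversions: 21

For each element, count later entries that are smaller:
9: 3
8: 2
17: 4
20: 4
23: 5
6: 1
1: 0
21: 2
10: 0
15: 0
Sum: 3 + 2 + 4 + 4 + 5 + 1 + 0 + 2 + 0 + 0 = 21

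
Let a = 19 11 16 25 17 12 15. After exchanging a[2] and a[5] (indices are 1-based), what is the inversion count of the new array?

Positions 2 and 5 hold 11 and 17; after swapping, the array is [19, 17, 16, 25, 11, 12, 15].
Count, for each position, how many later elements it exceeds:
19: 5
17: 4
16: 3
25: 3
11: 0
12: 0
15: 0
Sum: 5 + 4 + 3 + 3 + 0 + 0 + 0 = 15

15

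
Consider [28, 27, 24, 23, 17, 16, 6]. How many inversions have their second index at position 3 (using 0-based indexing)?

3 such elements

The element at index 3 is 23.
Elements before it: 28, 27, 24
Those larger than 23: 28, 27, 24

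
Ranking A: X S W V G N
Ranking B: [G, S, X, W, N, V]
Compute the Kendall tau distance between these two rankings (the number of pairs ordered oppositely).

6

Assign each item its position (1..6) in the first ordering, then rewrite the second ordering as that position sequence:
positions: X→1, S→2, W→3, V→4, G→5, N→6
second ordering as positions: [5, 2, 1, 3, 6, 4]
Discordant pairs = inversions in this position sequence.
5: 2, 1, 3, 4 → 4
2: 1 → 1
1: 0
3: 0
6: 4 → 1
4: 0
Total: 4 + 1 + 0 + 0 + 1 + 0 = 6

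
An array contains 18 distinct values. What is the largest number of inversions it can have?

A reversed (strictly descending) arrangement makes every pair an inversion, giving C(18, 2) inversions.
C(18, 2) = 18·17/2 = 153

153 inversions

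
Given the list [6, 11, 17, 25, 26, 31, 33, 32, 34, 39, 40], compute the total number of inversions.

1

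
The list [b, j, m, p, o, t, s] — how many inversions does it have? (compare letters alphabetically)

There are 2 inversions.

Sweep left to right; for each value list the smaller values that follow it:
b → none → 0
j → none → 0
m → none → 0
p → o → 1
o → none → 0
t → s → 1
s → none → 0
Sum: 0 + 0 + 0 + 1 + 0 + 1 + 0 = 2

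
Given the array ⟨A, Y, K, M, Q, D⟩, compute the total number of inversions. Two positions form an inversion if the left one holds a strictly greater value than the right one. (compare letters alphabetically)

Inversions: 7

Element-by-element contributions:
A: 0
Y: 4
K: 1
M: 1
Q: 1
D: 0
Sum: 0 + 4 + 1 + 1 + 1 + 0 = 7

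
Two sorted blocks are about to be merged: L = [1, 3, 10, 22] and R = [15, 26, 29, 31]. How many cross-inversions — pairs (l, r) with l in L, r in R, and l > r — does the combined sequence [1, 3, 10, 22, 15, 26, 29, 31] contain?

Count, for every r in R, how many entries of L exceed r:
r = 15: 22 → 1
r = 26: none → 0
r = 29: none → 0
r = 31: none → 0
Cross-inversions: 1 + 0 + 0 + 0 = 1

1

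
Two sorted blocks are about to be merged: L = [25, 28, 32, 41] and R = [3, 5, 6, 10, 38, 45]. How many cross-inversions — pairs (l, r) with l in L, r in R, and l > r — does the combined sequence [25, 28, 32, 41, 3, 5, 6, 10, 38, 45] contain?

17 cross-inversions

For each element r of the right run, count left-run elements greater than r:
r = 3: 25, 28, 32, 41 → 4
r = 5: 25, 28, 32, 41 → 4
r = 6: 25, 28, 32, 41 → 4
r = 10: 25, 28, 32, 41 → 4
r = 38: 41 → 1
r = 45: none → 0
Cross-inversions: 4 + 4 + 4 + 4 + 1 + 0 = 17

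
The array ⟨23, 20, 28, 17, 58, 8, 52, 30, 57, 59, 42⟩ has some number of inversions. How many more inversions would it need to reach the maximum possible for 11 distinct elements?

Maximum inversions for 11 distinct elements is C(11, 2) = 11·10/2 = 55.
Current inversions — for each element, count later smaller elements:
23: 3
20: 2
28: 2
17: 1
58: 5
8: 0
52: 2
30: 0
57: 1
59: 1
42: 0
Current total: 3 + 2 + 2 + 1 + 5 + 0 + 2 + 0 + 1 + 1 + 0 = 17
Shortfall: 55 − 17 = 38

38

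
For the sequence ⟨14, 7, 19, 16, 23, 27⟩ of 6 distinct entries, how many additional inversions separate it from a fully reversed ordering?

13 inversions short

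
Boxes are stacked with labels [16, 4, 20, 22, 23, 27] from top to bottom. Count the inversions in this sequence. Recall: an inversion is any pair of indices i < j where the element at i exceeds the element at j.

1 out-of-order pair

Element-by-element contributions:
16: 1
4: 0
20: 0
22: 0
23: 0
27: 0
Sum: 1 + 0 + 0 + 0 + 0 + 0 = 1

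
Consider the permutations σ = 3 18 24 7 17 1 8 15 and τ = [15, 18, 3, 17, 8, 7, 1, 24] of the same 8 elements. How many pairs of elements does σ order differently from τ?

Assign each item its position (1..8) in the first ordering, then rewrite the second ordering as that position sequence:
positions: 3→1, 18→2, 24→3, 7→4, 17→5, 1→6, 8→7, 15→8
second ordering as positions: [8, 2, 1, 5, 7, 4, 6, 3]
Discordant pairs = inversions in this position sequence.
8: 2, 1, 5, 7, 4, 6, 3 → 7
2: 1 → 1
1: 0
5: 4, 3 → 2
7: 4, 6, 3 → 3
4: 3 → 1
6: 3 → 1
3: 0
Total: 7 + 1 + 0 + 2 + 3 + 1 + 1 + 0 = 15

There are 15 discordant pairs.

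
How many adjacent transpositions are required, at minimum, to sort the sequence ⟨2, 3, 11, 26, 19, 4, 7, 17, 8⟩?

The minimum number of adjacent swaps to sort an array equals its inversion count, since every such swap removes exactly one inversion.
Count inversions — for each element, later elements that are smaller:
2: none → 0
3: none → 0
11: 4, 7, 8 → 3
26: 19, 4, 7, 17, 8 → 5
19: 4, 7, 17, 8 → 4
4: none → 0
7: none → 0
17: 8 → 1
8: none → 0
Total inversions: 0 + 0 + 3 + 5 + 4 + 0 + 0 + 1 + 0 = 13

13 swaps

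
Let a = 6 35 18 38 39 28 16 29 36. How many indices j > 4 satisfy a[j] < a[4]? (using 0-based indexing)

The element at index 4 is 39.
Elements after it: 28, 16, 29, 36
Those smaller than 39: 28, 16, 29, 36

4 such elements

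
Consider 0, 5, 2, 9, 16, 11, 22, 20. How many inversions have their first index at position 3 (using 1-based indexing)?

The element at index 3 is 2.
Elements after it: 9, 16, 11, 22, 20
None of them are smaller than 2.

0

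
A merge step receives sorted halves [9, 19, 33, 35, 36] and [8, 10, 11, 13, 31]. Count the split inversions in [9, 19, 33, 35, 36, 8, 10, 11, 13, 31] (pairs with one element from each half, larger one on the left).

20 split inversions

For each element r of the right run, count left-run elements greater than r:
r = 8: 9, 19, 33, 35, 36 → 5
r = 10: 19, 33, 35, 36 → 4
r = 11: 19, 33, 35, 36 → 4
r = 13: 19, 33, 35, 36 → 4
r = 31: 33, 35, 36 → 3
Cross-inversions: 5 + 4 + 4 + 4 + 3 = 20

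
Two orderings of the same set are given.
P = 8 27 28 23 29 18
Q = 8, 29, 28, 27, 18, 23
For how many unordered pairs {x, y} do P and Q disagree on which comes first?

Disagreeing pairs: 5

Assign each item its position (1..6) in the first ordering, then rewrite the second ordering as that position sequence:
positions: 8→1, 27→2, 28→3, 23→4, 29→5, 18→6
second ordering as positions: [1, 5, 3, 2, 6, 4]
Discordant pairs = inversions in this position sequence.
1: 0
5: 3, 2, 4 → 3
3: 2 → 1
2: 0
6: 4 → 1
4: 0
Total: 0 + 3 + 1 + 0 + 1 + 0 = 5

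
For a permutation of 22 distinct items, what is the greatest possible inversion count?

There are 231 inversions.

A reversed (strictly descending) arrangement makes every pair an inversion, giving C(22, 2) inversions.
C(22, 2) = 22·21/2 = 231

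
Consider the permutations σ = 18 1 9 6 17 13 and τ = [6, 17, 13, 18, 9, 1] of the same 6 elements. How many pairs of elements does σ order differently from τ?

Assign each item its position (1..6) in the first ordering, then rewrite the second ordering as that position sequence:
positions: 18→1, 1→2, 9→3, 6→4, 17→5, 13→6
second ordering as positions: [4, 5, 6, 1, 3, 2]
Discordant pairs = inversions in this position sequence.
4: 1, 3, 2 → 3
5: 1, 3, 2 → 3
6: 1, 3, 2 → 3
1: 0
3: 2 → 1
2: 0
Total: 3 + 3 + 3 + 0 + 1 + 0 = 10

10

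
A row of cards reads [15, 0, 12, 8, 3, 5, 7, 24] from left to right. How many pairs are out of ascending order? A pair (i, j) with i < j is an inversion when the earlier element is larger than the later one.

13

Count, for each position, how many later elements it exceeds:
15: 6
0: 0
12: 4
8: 3
3: 0
5: 0
7: 0
24: 0
Sum: 6 + 0 + 4 + 3 + 0 + 0 + 0 + 0 = 13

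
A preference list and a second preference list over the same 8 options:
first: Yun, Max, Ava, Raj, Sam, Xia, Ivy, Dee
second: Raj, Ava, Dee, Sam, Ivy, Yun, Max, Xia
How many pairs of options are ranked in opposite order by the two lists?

There are 15 pairs.

Assign each item its position (1..8) in the first ordering, then rewrite the second ordering as that position sequence:
positions: Yun→1, Max→2, Ava→3, Raj→4, Sam→5, Xia→6, Ivy→7, Dee→8
second ordering as positions: [4, 3, 8, 5, 7, 1, 2, 6]
Discordant pairs = inversions in this position sequence.
4: 3, 1, 2 → 3
3: 1, 2 → 2
8: 5, 7, 1, 2, 6 → 5
5: 1, 2 → 2
7: 1, 2, 6 → 3
1: 0
2: 0
6: 0
Total: 3 + 2 + 5 + 2 + 3 + 0 + 0 + 0 = 15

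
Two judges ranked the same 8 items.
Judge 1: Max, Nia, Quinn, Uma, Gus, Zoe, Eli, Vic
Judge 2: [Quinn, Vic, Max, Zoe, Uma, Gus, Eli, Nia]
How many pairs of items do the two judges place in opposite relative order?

14

Assign each item its position (1..8) in the first ordering, then rewrite the second ordering as that position sequence:
positions: Max→1, Nia→2, Quinn→3, Uma→4, Gus→5, Zoe→6, Eli→7, Vic→8
second ordering as positions: [3, 8, 1, 6, 4, 5, 7, 2]
Discordant pairs = inversions in this position sequence.
3: 1, 2 → 2
8: 1, 6, 4, 5, 7, 2 → 6
1: 0
6: 4, 5, 2 → 3
4: 2 → 1
5: 2 → 1
7: 2 → 1
2: 0
Total: 2 + 6 + 0 + 3 + 1 + 1 + 1 + 0 = 14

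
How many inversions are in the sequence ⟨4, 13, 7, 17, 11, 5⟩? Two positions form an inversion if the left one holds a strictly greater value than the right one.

Element-by-element contributions:
4 → none → 0
13 → 7, 11, 5 → 3
7 → 5 → 1
17 → 11, 5 → 2
11 → 5 → 1
5 → none → 0
Sum: 0 + 3 + 1 + 2 + 1 + 0 = 7

Inversions: 7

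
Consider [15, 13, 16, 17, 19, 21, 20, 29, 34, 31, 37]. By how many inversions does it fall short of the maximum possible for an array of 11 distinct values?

52 inversions short

Maximum inversions for 11 distinct elements is C(11, 2) = 11·10/2 = 55.
Current inversions — for each element, count later smaller elements:
15: 1
13: 0
16: 0
17: 0
19: 0
21: 1
20: 0
29: 0
34: 1
31: 0
37: 0
Current total: 1 + 0 + 0 + 0 + 0 + 1 + 0 + 0 + 1 + 0 + 0 = 3
Shortfall: 55 − 3 = 52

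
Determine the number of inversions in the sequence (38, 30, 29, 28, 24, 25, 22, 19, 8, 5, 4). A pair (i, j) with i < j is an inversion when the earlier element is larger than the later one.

54

Element-by-element contributions:
38: 10
30: 9
29: 8
28: 7
24: 5
25: 5
22: 4
19: 3
8: 2
5: 1
4: 0
Sum: 10 + 9 + 8 + 7 + 5 + 5 + 4 + 3 + 2 + 1 + 0 = 54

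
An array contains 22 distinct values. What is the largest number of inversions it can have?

231

The maximum occurs when the array is in strictly decreasing order: every one of the C(22, 2) pairs is inverted.
C(22, 2) = 22·21/2 = 231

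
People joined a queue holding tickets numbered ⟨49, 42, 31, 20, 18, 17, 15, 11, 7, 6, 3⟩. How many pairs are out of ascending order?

Element-by-element contributions:
49 → 42, 31, 20, 18, 17, 15, 11, 7, 6, 3 → 10
42 → 31, 20, 18, 17, 15, 11, 7, 6, 3 → 9
31 → 20, 18, 17, 15, 11, 7, 6, 3 → 8
20 → 18, 17, 15, 11, 7, 6, 3 → 7
18 → 17, 15, 11, 7, 6, 3 → 6
17 → 15, 11, 7, 6, 3 → 5
15 → 11, 7, 6, 3 → 4
11 → 7, 6, 3 → 3
7 → 6, 3 → 2
6 → 3 → 1
3 → none → 0
Sum: 10 + 9 + 8 + 7 + 6 + 5 + 4 + 3 + 2 + 1 + 0 = 55

55 inversions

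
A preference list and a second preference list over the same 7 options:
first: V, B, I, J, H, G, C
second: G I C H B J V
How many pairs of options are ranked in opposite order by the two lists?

16

Assign each item its position (1..7) in the first ordering, then rewrite the second ordering as that position sequence:
positions: V→1, B→2, I→3, J→4, H→5, G→6, C→7
second ordering as positions: [6, 3, 7, 5, 2, 4, 1]
Discordant pairs = inversions in this position sequence.
6: 3, 5, 2, 4, 1 → 5
3: 2, 1 → 2
7: 5, 2, 4, 1 → 4
5: 2, 4, 1 → 3
2: 1 → 1
4: 1 → 1
1: 0
Total: 5 + 2 + 4 + 3 + 1 + 1 + 0 = 16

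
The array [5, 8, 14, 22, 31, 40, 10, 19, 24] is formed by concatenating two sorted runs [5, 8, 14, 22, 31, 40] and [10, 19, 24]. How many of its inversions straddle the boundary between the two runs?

Take each right-half value and tally the left-half values above it:
r = 10: 14, 22, 31, 40 → 4
r = 19: 22, 31, 40 → 3
r = 24: 31, 40 → 2
Cross-inversions: 4 + 3 + 2 = 9

Split inversions: 9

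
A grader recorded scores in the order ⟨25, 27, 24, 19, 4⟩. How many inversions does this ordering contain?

Count, for each position, how many later elements it exceeds:
25: 3
27: 3
24: 2
19: 1
4: 0
Sum: 3 + 3 + 2 + 1 + 0 = 9

There are 9 inversions.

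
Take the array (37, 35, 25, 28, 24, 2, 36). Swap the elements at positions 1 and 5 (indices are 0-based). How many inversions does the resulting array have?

There are 8 inversions.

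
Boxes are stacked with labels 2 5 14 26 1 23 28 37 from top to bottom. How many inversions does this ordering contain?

Element-by-element contributions:
2: 1
5: 1
14: 1
26: 2
1: 0
23: 0
28: 0
37: 0
Sum: 1 + 1 + 1 + 2 + 0 + 0 + 0 + 0 = 5

5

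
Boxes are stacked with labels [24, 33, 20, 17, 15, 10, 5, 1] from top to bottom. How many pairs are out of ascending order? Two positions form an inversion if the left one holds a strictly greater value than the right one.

Element-by-element contributions:
24 → 20, 17, 15, 10, 5, 1 → 6
33 → 20, 17, 15, 10, 5, 1 → 6
20 → 17, 15, 10, 5, 1 → 5
17 → 15, 10, 5, 1 → 4
15 → 10, 5, 1 → 3
10 → 5, 1 → 2
5 → 1 → 1
1 → none → 0
Sum: 6 + 6 + 5 + 4 + 3 + 2 + 1 + 0 = 27

27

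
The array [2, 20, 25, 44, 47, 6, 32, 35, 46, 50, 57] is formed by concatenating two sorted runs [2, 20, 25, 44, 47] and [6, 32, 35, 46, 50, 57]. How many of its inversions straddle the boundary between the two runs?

Take each right-half value and tally the left-half values above it:
r = 6: 20, 25, 44, 47 → 4
r = 32: 44, 47 → 2
r = 35: 44, 47 → 2
r = 46: 47 → 1
r = 50: none → 0
r = 57: none → 0
Cross-inversions: 4 + 2 + 2 + 1 + 0 + 0 = 9

Cross-inversions: 9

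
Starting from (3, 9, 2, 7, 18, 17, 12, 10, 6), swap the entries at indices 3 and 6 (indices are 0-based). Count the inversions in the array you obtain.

16 inversions

Positions 3 and 6 hold 7 and 12; after swapping, the array is [3, 9, 2, 12, 18, 17, 7, 10, 6].
Element-by-element contributions:
3: 1
9: 3
2: 0
12: 3
18: 4
17: 3
7: 1
10: 1
6: 0
Sum: 1 + 3 + 0 + 3 + 4 + 3 + 1 + 1 + 0 = 16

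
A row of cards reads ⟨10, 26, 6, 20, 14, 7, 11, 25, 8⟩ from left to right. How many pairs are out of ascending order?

19

Element-by-element contributions:
10 → 6, 7, 8 → 3
26 → 6, 20, 14, 7, 11, 25, 8 → 7
6 → none → 0
20 → 14, 7, 11, 8 → 4
14 → 7, 11, 8 → 3
7 → none → 0
11 → 8 → 1
25 → 8 → 1
8 → none → 0
Sum: 3 + 7 + 0 + 4 + 3 + 0 + 1 + 1 + 0 = 19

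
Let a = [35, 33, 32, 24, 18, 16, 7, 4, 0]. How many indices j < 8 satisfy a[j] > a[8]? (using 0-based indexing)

8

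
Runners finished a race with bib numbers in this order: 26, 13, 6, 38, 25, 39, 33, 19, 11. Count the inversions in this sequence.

Sweep left to right; for each value list the smaller values that follow it:
26 → 13, 6, 25, 19, 11 → 5
13 → 6, 11 → 2
6 → none → 0
38 → 25, 33, 19, 11 → 4
25 → 19, 11 → 2
39 → 33, 19, 11 → 3
33 → 19, 11 → 2
19 → 11 → 1
11 → none → 0
Sum: 5 + 2 + 0 + 4 + 2 + 3 + 2 + 1 + 0 = 19

19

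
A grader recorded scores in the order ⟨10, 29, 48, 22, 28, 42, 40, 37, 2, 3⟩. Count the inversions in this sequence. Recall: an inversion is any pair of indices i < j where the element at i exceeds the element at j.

26

For each element, count later entries that are smaller:
10: 2
29: 4
48: 7
22: 2
28: 2
42: 4
40: 3
37: 2
2: 0
3: 0
Sum: 2 + 4 + 7 + 2 + 2 + 4 + 3 + 2 + 0 + 0 = 26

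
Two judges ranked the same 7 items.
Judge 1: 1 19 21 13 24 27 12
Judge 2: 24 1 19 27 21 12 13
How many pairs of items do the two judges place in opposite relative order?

Assign each item its position (1..7) in the first ordering, then rewrite the second ordering as that position sequence:
positions: 1→1, 19→2, 21→3, 13→4, 24→5, 27→6, 12→7
second ordering as positions: [5, 1, 2, 6, 3, 7, 4]
Discordant pairs = inversions in this position sequence.
5: 1, 2, 3, 4 → 4
1: 0
2: 0
6: 3, 4 → 2
3: 0
7: 4 → 1
4: 0
Total: 4 + 0 + 0 + 2 + 0 + 1 + 0 = 7

7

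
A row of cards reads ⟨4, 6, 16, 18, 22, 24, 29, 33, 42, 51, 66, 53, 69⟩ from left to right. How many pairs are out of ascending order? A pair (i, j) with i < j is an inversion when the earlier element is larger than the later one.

1

For each element, count later entries that are smaller:
4 → none → 0
6 → none → 0
16 → none → 0
18 → none → 0
22 → none → 0
24 → none → 0
29 → none → 0
33 → none → 0
42 → none → 0
51 → none → 0
66 → 53 → 1
53 → none → 0
69 → none → 0
Sum: 0 + 0 + 0 + 0 + 0 + 0 + 0 + 0 + 0 + 0 + 1 + 0 + 0 = 1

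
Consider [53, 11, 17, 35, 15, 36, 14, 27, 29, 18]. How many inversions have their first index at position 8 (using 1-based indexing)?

1

The element at index 8 is 27.
Elements after it: 29, 18
Those smaller than 27: 18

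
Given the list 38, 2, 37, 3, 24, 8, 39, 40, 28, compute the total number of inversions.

Inversions: 13

Count, for each position, how many later elements it exceeds:
38 → 2, 37, 3, 24, 8, 28 → 6
2 → none → 0
37 → 3, 24, 8, 28 → 4
3 → none → 0
24 → 8 → 1
8 → none → 0
39 → 28 → 1
40 → 28 → 1
28 → none → 0
Sum: 6 + 0 + 4 + 0 + 1 + 0 + 1 + 1 + 0 = 13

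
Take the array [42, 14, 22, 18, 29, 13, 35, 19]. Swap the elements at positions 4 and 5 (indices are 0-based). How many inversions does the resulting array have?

Positions 4 and 5 hold 29 and 13; after swapping, the array is [42, 14, 22, 18, 13, 29, 35, 19].
Element-by-element contributions:
42 → 14, 22, 18, 13, 29, 35, 19 → 7
14 → 13 → 1
22 → 18, 13, 19 → 3
18 → 13 → 1
13 → none → 0
29 → 19 → 1
35 → 19 → 1
19 → none → 0
Sum: 7 + 1 + 3 + 1 + 0 + 1 + 1 + 0 = 14

14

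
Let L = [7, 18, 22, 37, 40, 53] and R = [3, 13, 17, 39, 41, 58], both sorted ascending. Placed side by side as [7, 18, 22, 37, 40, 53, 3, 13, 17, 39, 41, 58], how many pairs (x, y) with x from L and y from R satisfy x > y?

Take each right-half value and tally the left-half values above it:
r = 3: 7, 18, 22, 37, 40, 53 → 6
r = 13: 18, 22, 37, 40, 53 → 5
r = 17: 18, 22, 37, 40, 53 → 5
r = 39: 40, 53 → 2
r = 41: 53 → 1
r = 58: none → 0
Cross-inversions: 6 + 5 + 5 + 2 + 1 + 0 = 19

19 cross-inversions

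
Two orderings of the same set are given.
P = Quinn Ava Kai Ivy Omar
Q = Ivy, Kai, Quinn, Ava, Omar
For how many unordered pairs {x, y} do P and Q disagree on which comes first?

5

Assign each item its position (1..5) in the first ordering, then rewrite the second ordering as that position sequence:
positions: Quinn→1, Ava→2, Kai→3, Ivy→4, Omar→5
second ordering as positions: [4, 3, 1, 2, 5]
Discordant pairs = inversions in this position sequence.
4: 3, 1, 2 → 3
3: 1, 2 → 2
1: 0
2: 0
5: 0
Total: 3 + 2 + 0 + 0 + 0 = 5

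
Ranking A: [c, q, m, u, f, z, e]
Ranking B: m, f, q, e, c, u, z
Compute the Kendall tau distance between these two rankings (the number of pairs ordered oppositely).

9 discordant pairs

Assign each item its position (1..7) in the first ordering, then rewrite the second ordering as that position sequence:
positions: c→1, q→2, m→3, u→4, f→5, z→6, e→7
second ordering as positions: [3, 5, 2, 7, 1, 4, 6]
Discordant pairs = inversions in this position sequence.
3: 2, 1 → 2
5: 2, 1, 4 → 3
2: 1 → 1
7: 1, 4, 6 → 3
1: 0
4: 0
6: 0
Total: 2 + 3 + 1 + 3 + 0 + 0 + 0 = 9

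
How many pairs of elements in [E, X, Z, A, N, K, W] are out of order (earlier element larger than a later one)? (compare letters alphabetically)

Inversions: 10

Count, for each position, how many later elements it exceeds:
E → A → 1
X → A, N, K, W → 4
Z → A, N, K, W → 4
A → none → 0
N → K → 1
K → none → 0
W → none → 0
Sum: 1 + 4 + 4 + 0 + 1 + 0 + 0 = 10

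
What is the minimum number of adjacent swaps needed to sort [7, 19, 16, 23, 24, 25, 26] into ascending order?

Each adjacent swap fixes exactly one inversion, so the minimum swap count equals the number of inversions.
Count inversions — for each element, later elements that are smaller:
7: none → 0
19: 16 → 1
16: none → 0
23: none → 0
24: none → 0
25: none → 0
26: none → 0
Total inversions: 0 + 1 + 0 + 0 + 0 + 0 + 0 = 1

1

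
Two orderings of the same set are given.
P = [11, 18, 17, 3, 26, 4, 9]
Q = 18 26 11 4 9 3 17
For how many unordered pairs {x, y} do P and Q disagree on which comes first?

Assign each item its position (1..7) in the first ordering, then rewrite the second ordering as that position sequence:
positions: 11→1, 18→2, 17→3, 3→4, 26→5, 4→6, 9→7
second ordering as positions: [2, 5, 1, 6, 7, 4, 3]
Discordant pairs = inversions in this position sequence.
2: 1 → 1
5: 1, 4, 3 → 3
1: 0
6: 4, 3 → 2
7: 4, 3 → 2
4: 3 → 1
3: 0
Total: 1 + 3 + 0 + 2 + 2 + 1 + 0 = 9

There are 9 disagreeing pairs.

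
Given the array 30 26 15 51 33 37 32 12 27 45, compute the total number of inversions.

21 inversions

Sweep left to right; for each value list the smaller values that follow it:
30 → 26, 15, 12, 27 → 4
26 → 15, 12 → 2
15 → 12 → 1
51 → 33, 37, 32, 12, 27, 45 → 6
33 → 32, 12, 27 → 3
37 → 32, 12, 27 → 3
32 → 12, 27 → 2
12 → none → 0
27 → none → 0
45 → none → 0
Sum: 4 + 2 + 1 + 6 + 3 + 3 + 2 + 0 + 0 + 0 = 21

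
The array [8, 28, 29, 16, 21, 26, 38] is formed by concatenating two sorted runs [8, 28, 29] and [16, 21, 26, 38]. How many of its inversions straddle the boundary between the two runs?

6 split inversions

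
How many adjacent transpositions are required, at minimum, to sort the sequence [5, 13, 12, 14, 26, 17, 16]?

4

The minimum number of adjacent swaps to sort an array equals its inversion count, since every such swap removes exactly one inversion.
Count inversions — for each element, later elements that are smaller:
5: none → 0
13: 12 → 1
12: none → 0
14: none → 0
26: 17, 16 → 2
17: 16 → 1
16: none → 0
Total inversions: 0 + 1 + 0 + 0 + 2 + 1 + 0 = 4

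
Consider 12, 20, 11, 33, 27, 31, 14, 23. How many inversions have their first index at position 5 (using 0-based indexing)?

The element at index 5 is 31.
Elements after it: 14, 23
Those smaller than 31: 14, 23

2 such elements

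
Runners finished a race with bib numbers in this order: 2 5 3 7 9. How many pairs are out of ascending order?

Inversion pairs (indices are 0-based):
(1,2): 5 > 3
That's 1 pair.

1 out-of-order pair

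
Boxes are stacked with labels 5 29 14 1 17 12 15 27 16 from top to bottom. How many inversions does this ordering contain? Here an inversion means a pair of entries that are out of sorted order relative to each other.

14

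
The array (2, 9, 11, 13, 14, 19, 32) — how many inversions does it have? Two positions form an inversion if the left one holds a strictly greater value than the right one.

0

Inversion pairs (indices are 0-based):
(none)
That's 0 pairs.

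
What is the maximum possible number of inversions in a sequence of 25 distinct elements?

A reversed (strictly descending) arrangement makes every pair an inversion, giving C(25, 2) inversions.
C(25, 2) = 25·24/2 = 300

Inversions: 300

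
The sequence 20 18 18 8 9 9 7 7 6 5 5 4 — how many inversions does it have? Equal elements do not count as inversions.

Inversions: 60

For each element, count later entries that are smaller:
20: 11
18: 9
18: 9
8: 6
9: 6
9: 6
7: 4
7: 4
6: 3
5: 1
5: 1
4: 0
Sum: 11 + 9 + 9 + 6 + 6 + 6 + 4 + 4 + 3 + 1 + 1 + 0 = 60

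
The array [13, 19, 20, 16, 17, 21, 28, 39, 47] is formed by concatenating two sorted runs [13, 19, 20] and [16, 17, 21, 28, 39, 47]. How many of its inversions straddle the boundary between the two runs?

4

For each element r of the right run, count left-run elements greater than r:
r = 16: 19, 20 → 2
r = 17: 19, 20 → 2
r = 21: none → 0
r = 28: none → 0
r = 39: none → 0
r = 47: none → 0
Cross-inversions: 2 + 2 + 0 + 0 + 0 + 0 = 4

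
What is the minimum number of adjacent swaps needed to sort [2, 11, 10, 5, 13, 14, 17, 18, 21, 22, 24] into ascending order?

Each adjacent swap fixes exactly one inversion, so the minimum swap count equals the number of inversions.
Count inversions — for each element, later elements that are smaller:
2: none → 0
11: 10, 5 → 2
10: 5 → 1
5: none → 0
13: none → 0
14: none → 0
17: none → 0
18: none → 0
21: none → 0
22: none → 0
24: none → 0
Total inversions: 0 + 2 + 1 + 0 + 0 + 0 + 0 + 0 + 0 + 0 + 0 = 3

3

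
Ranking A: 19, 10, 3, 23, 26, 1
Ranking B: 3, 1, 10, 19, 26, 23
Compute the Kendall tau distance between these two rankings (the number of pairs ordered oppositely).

Assign each item its position (1..6) in the first ordering, then rewrite the second ordering as that position sequence:
positions: 19→1, 10→2, 3→3, 23→4, 26→5, 1→6
second ordering as positions: [3, 6, 2, 1, 5, 4]
Discordant pairs = inversions in this position sequence.
3: 2, 1 → 2
6: 2, 1, 5, 4 → 4
2: 1 → 1
1: 0
5: 4 → 1
4: 0
Total: 2 + 4 + 1 + 0 + 1 + 0 = 8

8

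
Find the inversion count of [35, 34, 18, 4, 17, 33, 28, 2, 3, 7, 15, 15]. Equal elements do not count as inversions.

46

Count, for each position, how many later elements it exceeds:
35 → 34, 18, 4, 17, 33, 28, 2, 3, 7, 15, 15 → 11
34 → 18, 4, 17, 33, 28, 2, 3, 7, 15, 15 → 10
18 → 4, 17, 2, 3, 7, 15, 15 → 7
4 → 2, 3 → 2
17 → 2, 3, 7, 15, 15 → 5
33 → 28, 2, 3, 7, 15, 15 → 6
28 → 2, 3, 7, 15, 15 → 5
2 → none → 0
3 → none → 0
7 → none → 0
15 → none → 0
15 → none → 0
Sum: 11 + 10 + 7 + 2 + 5 + 6 + 5 + 0 + 0 + 0 + 0 + 0 = 46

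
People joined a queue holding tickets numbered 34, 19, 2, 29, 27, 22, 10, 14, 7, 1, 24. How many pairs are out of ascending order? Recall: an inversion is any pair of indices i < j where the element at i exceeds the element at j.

38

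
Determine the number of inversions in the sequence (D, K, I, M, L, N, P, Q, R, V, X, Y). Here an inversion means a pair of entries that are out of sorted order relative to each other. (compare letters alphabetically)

2 inversions

Sweep left to right; for each value list the smaller values that follow it:
D → none → 0
K → I → 1
I → none → 0
M → L → 1
L → none → 0
N → none → 0
P → none → 0
Q → none → 0
R → none → 0
V → none → 0
X → none → 0
Y → none → 0
Sum: 0 + 1 + 0 + 1 + 0 + 0 + 0 + 0 + 0 + 0 + 0 + 0 = 2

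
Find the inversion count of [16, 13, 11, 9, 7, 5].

15 out-of-order pairs

Count, for each position, how many later elements it exceeds:
16: 5
13: 4
11: 3
9: 2
7: 1
5: 0
Sum: 5 + 4 + 3 + 2 + 1 + 0 = 15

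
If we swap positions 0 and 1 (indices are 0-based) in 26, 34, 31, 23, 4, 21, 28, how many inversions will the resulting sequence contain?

15 inversions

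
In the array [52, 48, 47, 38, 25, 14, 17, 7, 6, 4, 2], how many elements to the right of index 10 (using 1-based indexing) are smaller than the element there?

The element at index 10 is 4.
Elements after it: 2
Those smaller than 4: 2

1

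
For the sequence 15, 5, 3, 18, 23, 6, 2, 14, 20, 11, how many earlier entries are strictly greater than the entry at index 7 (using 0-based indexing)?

The element at index 7 is 14.
Elements before it: 15, 5, 3, 18, 23, 6, 2
Those larger than 14: 15, 18, 23

3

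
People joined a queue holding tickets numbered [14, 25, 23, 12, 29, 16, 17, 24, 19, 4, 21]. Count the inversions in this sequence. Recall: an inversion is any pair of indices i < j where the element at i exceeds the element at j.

29

For each element, count later entries that are smaller:
14 → 12, 4 → 2
25 → 23, 12, 16, 17, 24, 19, 4, 21 → 8
23 → 12, 16, 17, 19, 4, 21 → 6
12 → 4 → 1
29 → 16, 17, 24, 19, 4, 21 → 6
16 → 4 → 1
17 → 4 → 1
24 → 19, 4, 21 → 3
19 → 4 → 1
4 → none → 0
21 → none → 0
Sum: 2 + 8 + 6 + 1 + 6 + 1 + 1 + 3 + 1 + 0 + 0 = 29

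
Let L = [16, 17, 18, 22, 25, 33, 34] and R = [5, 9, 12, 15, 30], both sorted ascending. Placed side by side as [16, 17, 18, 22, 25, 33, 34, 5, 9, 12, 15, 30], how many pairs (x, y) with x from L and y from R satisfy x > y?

30

Count, for every r in R, how many entries of L exceed r:
r = 5: 16, 17, 18, 22, 25, 33, 34 → 7
r = 9: 16, 17, 18, 22, 25, 33, 34 → 7
r = 12: 16, 17, 18, 22, 25, 33, 34 → 7
r = 15: 16, 17, 18, 22, 25, 33, 34 → 7
r = 30: 33, 34 → 2
Cross-inversions: 7 + 7 + 7 + 7 + 2 = 30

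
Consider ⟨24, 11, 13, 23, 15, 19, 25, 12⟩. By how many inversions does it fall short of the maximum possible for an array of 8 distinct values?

Maximum inversions for 8 distinct elements is C(8, 2) = 8·7/2 = 28.
Current inversions — for each element, count later smaller elements:
24: 6
11: 0
13: 1
23: 3
15: 1
19: 1
25: 1
12: 0
Current total: 6 + 0 + 1 + 3 + 1 + 1 + 1 + 0 = 13
Shortfall: 28 − 13 = 15

15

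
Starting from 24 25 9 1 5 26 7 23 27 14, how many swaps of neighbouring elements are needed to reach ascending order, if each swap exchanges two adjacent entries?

20 swaps

Minimum adjacent swaps = number of inversions (each swap of adjacent out-of-order elements removes one inversion and no swap can remove more).
Count inversions — for each element, later elements that are smaller:
24: 9, 1, 5, 7, 23, 14 → 6
25: 9, 1, 5, 7, 23, 14 → 6
9: 1, 5, 7 → 3
1: none → 0
5: none → 0
26: 7, 23, 14 → 3
7: none → 0
23: 14 → 1
27: 14 → 1
14: none → 0
Total inversions: 6 + 6 + 3 + 0 + 0 + 3 + 0 + 1 + 1 + 0 = 20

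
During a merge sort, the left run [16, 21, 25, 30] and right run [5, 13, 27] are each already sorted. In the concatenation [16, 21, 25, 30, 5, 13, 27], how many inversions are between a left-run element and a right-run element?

Count, for every r in R, how many entries of L exceed r:
r = 5: 16, 21, 25, 30 → 4
r = 13: 16, 21, 25, 30 → 4
r = 27: 30 → 1
Cross-inversions: 4 + 4 + 1 = 9

9 cross-inversions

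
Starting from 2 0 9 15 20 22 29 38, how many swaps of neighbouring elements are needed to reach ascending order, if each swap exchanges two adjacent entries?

1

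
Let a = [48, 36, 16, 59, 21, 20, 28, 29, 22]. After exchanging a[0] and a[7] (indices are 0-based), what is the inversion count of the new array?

18 inversions

Positions 0 and 7 hold 48 and 29; after swapping, the array is [29, 36, 16, 59, 21, 20, 28, 48, 22].
Element-by-element contributions:
29: 5
36: 5
16: 0
59: 5
21: 1
20: 0
28: 1
48: 1
22: 0
Sum: 5 + 5 + 0 + 5 + 1 + 0 + 1 + 1 + 0 = 18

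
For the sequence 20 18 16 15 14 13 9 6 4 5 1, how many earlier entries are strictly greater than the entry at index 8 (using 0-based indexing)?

The element at index 8 is 4.
Elements before it: 20, 18, 16, 15, 14, 13, 9, 6
Those larger than 4: 20, 18, 16, 15, 14, 13, 9, 6

8 such elements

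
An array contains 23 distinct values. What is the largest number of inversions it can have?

A reversed (strictly descending) arrangement makes every pair an inversion, giving C(23, 2) inversions.
C(23, 2) = 23·22/2 = 253

253 inversions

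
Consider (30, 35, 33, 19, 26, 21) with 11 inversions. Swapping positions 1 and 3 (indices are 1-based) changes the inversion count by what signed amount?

Positions 1 and 3 hold 30 and 33; after swapping, the array is [33, 35, 30, 19, 26, 21].
Element-by-element contributions:
33 → 30, 19, 26, 21 → 4
35 → 30, 19, 26, 21 → 4
30 → 19, 26, 21 → 3
19 → none → 0
26 → 21 → 1
21 → none → 0
Sum: 4 + 4 + 3 + 0 + 1 + 0 = 12
Change: 12 − 11 = +1

+1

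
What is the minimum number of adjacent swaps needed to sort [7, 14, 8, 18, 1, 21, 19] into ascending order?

Each adjacent swap fixes exactly one inversion, so the minimum swap count equals the number of inversions.
Count inversions — for each element, later elements that are smaller:
7: 1 → 1
14: 8, 1 → 2
8: 1 → 1
18: 1 → 1
1: none → 0
21: 19 → 1
19: none → 0
Total inversions: 1 + 2 + 1 + 1 + 0 + 1 + 0 = 6

6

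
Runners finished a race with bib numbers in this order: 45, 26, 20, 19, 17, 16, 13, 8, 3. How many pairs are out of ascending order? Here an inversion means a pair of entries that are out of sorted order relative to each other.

36

For each element, count later entries that are smaller:
45: 8
26: 7
20: 6
19: 5
17: 4
16: 3
13: 2
8: 1
3: 0
Sum: 8 + 7 + 6 + 5 + 4 + 3 + 2 + 1 + 0 = 36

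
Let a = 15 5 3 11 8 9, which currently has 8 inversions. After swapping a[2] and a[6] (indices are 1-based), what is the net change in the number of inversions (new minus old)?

Positions 2 and 6 hold 5 and 9; after swapping, the array is [15, 9, 3, 11, 8, 5].
Element-by-element contributions:
15 → 9, 3, 11, 8, 5 → 5
9 → 3, 8, 5 → 3
3 → none → 0
11 → 8, 5 → 2
8 → 5 → 1
5 → none → 0
Sum: 5 + 3 + 0 + 2 + 1 + 0 = 11
Change: 11 − 8 = +3

+3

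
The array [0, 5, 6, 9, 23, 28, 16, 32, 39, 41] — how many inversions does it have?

2 inversions

For each element, count later entries that are smaller:
0 → none → 0
5 → none → 0
6 → none → 0
9 → none → 0
23 → 16 → 1
28 → 16 → 1
16 → none → 0
32 → none → 0
39 → none → 0
41 → none → 0
Sum: 0 + 0 + 0 + 0 + 1 + 1 + 0 + 0 + 0 + 0 = 2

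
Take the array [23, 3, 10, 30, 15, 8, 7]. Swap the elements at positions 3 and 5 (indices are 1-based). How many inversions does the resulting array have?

14 inversions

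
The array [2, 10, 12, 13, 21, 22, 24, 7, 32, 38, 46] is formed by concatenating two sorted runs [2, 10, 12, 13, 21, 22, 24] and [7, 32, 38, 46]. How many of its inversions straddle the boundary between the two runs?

For each element r of the right run, count left-run elements greater than r:
r = 7: 10, 12, 13, 21, 22, 24 → 6
r = 32: none → 0
r = 38: none → 0
r = 46: none → 0
Cross-inversions: 6 + 0 + 0 + 0 = 6

6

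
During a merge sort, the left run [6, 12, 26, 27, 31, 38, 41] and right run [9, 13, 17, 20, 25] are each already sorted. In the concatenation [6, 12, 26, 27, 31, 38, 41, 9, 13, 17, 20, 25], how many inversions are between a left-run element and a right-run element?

Take each right-half value and tally the left-half values above it:
r = 9: 12, 26, 27, 31, 38, 41 → 6
r = 13: 26, 27, 31, 38, 41 → 5
r = 17: 26, 27, 31, 38, 41 → 5
r = 20: 26, 27, 31, 38, 41 → 5
r = 25: 26, 27, 31, 38, 41 → 5
Cross-inversions: 6 + 5 + 5 + 5 + 5 = 26

26 cross-inversions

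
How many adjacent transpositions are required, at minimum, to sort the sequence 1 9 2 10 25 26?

Minimum adjacent swaps = number of inversions (each swap of adjacent out-of-order elements removes one inversion and no swap can remove more).
Count inversions — for each element, later elements that are smaller:
1: none → 0
9: 2 → 1
2: none → 0
10: none → 0
25: none → 0
26: none → 0
Total inversions: 0 + 1 + 0 + 0 + 0 + 0 = 1

1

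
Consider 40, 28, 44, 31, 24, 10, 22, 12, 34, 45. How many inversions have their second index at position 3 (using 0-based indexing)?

2 such elements

The element at index 3 is 31.
Elements before it: 40, 28, 44
Those larger than 31: 40, 44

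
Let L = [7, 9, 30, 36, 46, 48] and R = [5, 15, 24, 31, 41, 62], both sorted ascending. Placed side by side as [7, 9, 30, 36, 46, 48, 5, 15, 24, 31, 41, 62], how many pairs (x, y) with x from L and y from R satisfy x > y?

Count, for every r in R, how many entries of L exceed r:
r = 5: 7, 9, 30, 36, 46, 48 → 6
r = 15: 30, 36, 46, 48 → 4
r = 24: 30, 36, 46, 48 → 4
r = 31: 36, 46, 48 → 3
r = 41: 46, 48 → 2
r = 62: none → 0
Cross-inversions: 6 + 4 + 4 + 3 + 2 + 0 = 19

19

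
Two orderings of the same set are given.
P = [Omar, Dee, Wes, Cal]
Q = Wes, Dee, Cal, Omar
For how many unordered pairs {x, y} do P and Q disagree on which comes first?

4 disagreeing pairs

Assign each item its position (1..4) in the first ordering, then rewrite the second ordering as that position sequence:
positions: Omar→1, Dee→2, Wes→3, Cal→4
second ordering as positions: [3, 2, 4, 1]
Discordant pairs = inversions in this position sequence.
3: 2, 1 → 2
2: 1 → 1
4: 1 → 1
1: 0
Total: 2 + 1 + 1 + 0 = 4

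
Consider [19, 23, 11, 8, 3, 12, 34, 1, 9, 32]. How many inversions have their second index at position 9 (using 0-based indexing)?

The element at index 9 is 32.
Elements before it: 19, 23, 11, 8, 3, 12, 34, 1, 9
Those larger than 32: 34

1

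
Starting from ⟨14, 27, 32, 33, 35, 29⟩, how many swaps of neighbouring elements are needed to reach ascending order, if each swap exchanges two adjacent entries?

3 adjacent swaps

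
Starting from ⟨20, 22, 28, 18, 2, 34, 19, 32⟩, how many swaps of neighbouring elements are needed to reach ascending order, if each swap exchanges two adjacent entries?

12

The minimum number of adjacent swaps to sort an array equals its inversion count, since every such swap removes exactly one inversion.
Count inversions — for each element, later elements that are smaller:
20: 18, 2, 19 → 3
22: 18, 2, 19 → 3
28: 18, 2, 19 → 3
18: 2 → 1
2: none → 0
34: 19, 32 → 2
19: none → 0
32: none → 0
Total inversions: 3 + 3 + 3 + 1 + 0 + 2 + 0 + 0 = 12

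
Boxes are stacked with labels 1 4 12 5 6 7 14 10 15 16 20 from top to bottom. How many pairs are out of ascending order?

5 inversions

For each element, count later entries that are smaller:
1 → none → 0
4 → none → 0
12 → 5, 6, 7, 10 → 4
5 → none → 0
6 → none → 0
7 → none → 0
14 → 10 → 1
10 → none → 0
15 → none → 0
16 → none → 0
20 → none → 0
Sum: 0 + 0 + 4 + 0 + 0 + 0 + 1 + 0 + 0 + 0 + 0 = 5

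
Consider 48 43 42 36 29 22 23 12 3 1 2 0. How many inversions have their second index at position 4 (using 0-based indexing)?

4 such elements

The element at index 4 is 29.
Elements before it: 48, 43, 42, 36
Those larger than 29: 48, 43, 42, 36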